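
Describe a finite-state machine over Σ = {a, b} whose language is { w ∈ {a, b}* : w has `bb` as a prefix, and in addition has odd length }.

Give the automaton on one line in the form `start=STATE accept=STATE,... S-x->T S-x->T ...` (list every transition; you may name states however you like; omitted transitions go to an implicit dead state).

start=s0 accept=s5 s0-a->s1 s0-b->s2 s1-a->s3 s1-b->s3 s2-a->s3 s2-b->s4 s3-a->s1 s3-b->s1 s4-a->s5 s4-b->s5 s5-a->s4 s5-b->s4

Run two small machines in parallel and take their product. The first has 4 states tracking whether the input so far still matches the prefix `bb`; the second has 2 states tracking the input length modulo 2. A product state is a pair (one from each), accepting exactly when both do.
A 6-state machine:
        a   b  
>  s0   s1  s2 
   s1   s3  s3 
   s2   s3  s4 
   s3   s1  s1 
   s4   s5  s5 
 * s5   s4  s4 
(> = start, * = accepting)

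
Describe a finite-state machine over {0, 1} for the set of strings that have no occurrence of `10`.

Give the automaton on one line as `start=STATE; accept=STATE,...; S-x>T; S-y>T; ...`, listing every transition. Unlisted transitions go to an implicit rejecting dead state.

start=s0; accept=s0,s1; s0-0>s0; s0-1>s1; s1-0>s2; s1-1>s1; s2-0>s2; s2-1>s2

This is the complement of 'contains `10`'. Use the same substring-matching states — s0 through s2 holding how much of `10` has just been matched — but flip the accepting set: everything except the trap s2 accepts.
With 3 states:
        0   1  
>* s0   s0  s1 
 * s1   s2  s1 
   s2   s2  s2 
(> = start, * = accepting)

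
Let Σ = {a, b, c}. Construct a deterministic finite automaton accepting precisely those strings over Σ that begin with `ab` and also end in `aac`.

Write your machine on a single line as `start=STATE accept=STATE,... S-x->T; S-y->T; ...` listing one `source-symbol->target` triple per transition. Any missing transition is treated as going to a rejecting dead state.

Build one automaton per condition and run them in lockstep. One (4 states) tracks whether the input so far still matches the prefix `ab`; the other (4 states) tracks how much of the suffix `aac` has currently been matched. Each combined state is a pair, one component from each; accept when both components accept.
With 10 states:
        a   b   c  
>  S0   S1  S2  S2 
   S1   S3  S4  S2 
   S2   S5  S2  S2 
   S3   S3  S2  S6 
   S4   S7  S4  S4 
   S5   S3  S2  S2 
   S6   S5  S2  S2 
   S7   S8  S4  S4 
   S8   S8  S4  S9 
 * S9   S7  S4  S4 
(> = start, * = accepting)

start=S0; accept=S9; S0-a->S1; S0-b->S2; S0-c->S2; S1-a->S3; S1-b->S4; S1-c->S2; S2-a->S5; S2-b->S2; S2-c->S2; S3-a->S3; S3-b->S2; S3-c->S6; S4-a->S7; S4-b->S4; S4-c->S4; S5-a->S3; S5-b->S2; S5-c->S2; S6-a->S5; S6-b->S2; S6-c->S2; S7-a->S8; S7-b->S4; S7-c->S4; S8-a->S8; S8-b->S4; S8-c->S9; S9-a->S7; S9-b->S4; S9-c->S4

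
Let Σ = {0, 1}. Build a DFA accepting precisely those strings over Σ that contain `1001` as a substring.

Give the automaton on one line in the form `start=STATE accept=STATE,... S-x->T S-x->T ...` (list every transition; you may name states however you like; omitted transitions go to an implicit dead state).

States S0..S3 record the length of the longest prefix of `1001` that matches the current input suffix. Reaching S4 means `1001` has been seen, and we stay there forever. Accept from S4.
A 5-state machine:
        0   1  
>  S0   S0  S1 
   S1   S2  S1 
   S2   S3  S1 
   S3   S0  S4 
 * S4   S4  S4 
(> = start, * = accepting)

start=S0 accept=S4 S0-0->S0 S0-1->S1 S1-0->S2 S1-1->S1 S2-0->S3 S2-1->S1 S3-0->S0 S3-1->S4 S4-0->S4 S4-1->S4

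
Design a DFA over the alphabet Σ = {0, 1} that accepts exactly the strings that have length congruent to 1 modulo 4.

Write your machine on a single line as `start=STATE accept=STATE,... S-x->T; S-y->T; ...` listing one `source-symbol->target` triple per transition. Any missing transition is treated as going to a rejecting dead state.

start=A; accept=B; A-0->B; A-1->B; B-0->C; B-1->C; C-0->D; C-1->D; D-0->A; D-1->A

Only the length mod 4 matters, so use a 4-cycle: from any state, every input symbol moves to the next state, wrapping D back to A. Mark B accepting.
A 4-state machine:
       0  1 
>  A   B  B 
 * B   C  C 
   C   D  D 
   D   A  A 
(> = start, * = accepting)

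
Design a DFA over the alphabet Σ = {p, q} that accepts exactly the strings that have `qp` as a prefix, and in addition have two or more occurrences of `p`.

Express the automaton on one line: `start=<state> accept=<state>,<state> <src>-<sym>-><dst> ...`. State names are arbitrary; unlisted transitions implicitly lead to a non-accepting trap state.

Build one automaton per condition and run them in lockstep. The first has 4 states tracking whether the input so far still matches the prefix `qp`; the second has 4 states tracking the count of `p`s, saturating at 3. A product state is a pair (one from each), accepting exactly when both do. Minimizing collapses redundant product states.
5 states suffice.
        p   q  
>  S0   S1  S2 
   S1   S1  S1 
   S2   S3  S1 
   S3   S4  S3 
 * S4   S4  S4 
(> = start, * = accepting)

start=S0 accept=S4 S0-p->S1 S0-q->S2 S1-p->S1 S1-q->S1 S2-p->S3 S2-q->S1 S3-p->S4 S3-q->S3 S4-p->S4 S4-q->S4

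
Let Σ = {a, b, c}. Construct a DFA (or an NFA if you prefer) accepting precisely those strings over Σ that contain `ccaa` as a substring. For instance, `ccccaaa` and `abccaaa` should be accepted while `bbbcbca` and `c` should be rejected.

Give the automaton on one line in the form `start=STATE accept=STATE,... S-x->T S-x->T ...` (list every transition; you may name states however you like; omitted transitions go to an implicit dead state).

Track how much of `ccaa` has been matched so far: state s0 is no progress, s4 is the absorbing accept state reached once `ccaa` has occurred. Intermediate states record partial matches; on a mismatch, fall back to the longest reusable overlap.
5 states suffice.
        a   b   c  
>  s0   s0  s0  s1 
   s1   s0  s0  s2 
   s2   s3  s0  s2 
   s3   s4  s0  s1 
 * s4   s4  s4  s4 
(> = start, * = accepting)

start=s0 accept=s4 s0-a->s0 s0-b->s0 s0-c->s1 s1-a->s0 s1-b->s0 s1-c->s2 s2-a->s3 s2-b->s0 s2-c->s2 s3-a->s4 s3-b->s0 s3-c->s1 s4-a->s4 s4-b->s4 s4-c->s4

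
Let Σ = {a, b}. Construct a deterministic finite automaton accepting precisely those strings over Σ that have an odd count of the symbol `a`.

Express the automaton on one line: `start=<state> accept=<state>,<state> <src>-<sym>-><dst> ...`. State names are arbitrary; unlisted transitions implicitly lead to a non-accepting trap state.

start=q0 accept=q1 q0-a->q1 q0-b->q0 q1-a->q0 q1-b->q1

Keep the running count of `a`s modulo 2: each `a` advances along the cycle q0 → q1 → q0 while other symbols loop. Accept at q1.
A 2-state machine:
        a   b  
>  q0   q1  q0 
 * q1   q0  q1 
(> = start, * = accepting)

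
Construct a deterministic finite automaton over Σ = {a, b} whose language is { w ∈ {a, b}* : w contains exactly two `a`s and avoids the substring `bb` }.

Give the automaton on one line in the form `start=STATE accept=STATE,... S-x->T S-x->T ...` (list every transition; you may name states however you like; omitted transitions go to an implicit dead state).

Handle the two conditions separately and then intersect. The first has 4 states tracking the count of `a`s, saturating at 3; the second has 3 states tracking partial matches of the forbidden pattern `bb`. A product state is a pair (one from each), accepting exactly when both do. Minimizing collapses redundant product states.
7 states suffice.
        a   b  
>  q0   q1  q2 
   q1   q3  q4 
   q2   q1  q5 
 * q3   q5  q6 
   q4   q3  q5 
   q5   q5  q5 
 * q6   q5  q5 
(> = start, * = accepting)

start=q0 accept=q3,q6 q0-a->q1 q0-b->q2 q1-a->q3 q1-b->q4 q2-a->q1 q2-b->q5 q3-a->q5 q3-b->q6 q4-a->q3 q4-b->q5 q5-a->q5 q5-b->q5 q6-a->q5 q6-b->q5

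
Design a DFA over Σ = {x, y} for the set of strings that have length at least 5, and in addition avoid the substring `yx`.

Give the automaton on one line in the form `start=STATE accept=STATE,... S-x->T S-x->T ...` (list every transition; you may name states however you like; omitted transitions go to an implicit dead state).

Build one automaton per condition and run them in lockstep. The first has 7 states tracking the input length, saturating at 6; the second has 3 states tracking partial matches of the forbidden pattern `yx`. A product state is a pair (one from each), accepting exactly when both do. After merging equivalent states the machine shrinks.
With 12 states:
          x    y  
>  q0     q1   q2 
   q1     q3   q4 
   q2     q5   q4 
   q3     q6   q7 
   q4     q5   q7 
   q5     q5   q5 
   q6     q8   q9 
   q7     q5   q9 
   q8    q10  q11 
   q9     q5  q11 
 * q10   q10  q11 
 * q11    q5  q11 
(> = start, * = accepting)

start=q0 accept=q10,q11 q0-x->q1 q0-y->q2 q1-x->q3 q1-y->q4 q2-x->q5 q2-y->q4 q3-x->q6 q3-y->q7 q4-x->q5 q4-y->q7 q5-x->q5 q5-y->q5 q6-x->q8 q6-y->q9 q7-x->q5 q7-y->q9 q8-x->q10 q8-y->q11 q9-x->q5 q9-y->q11 q10-x->q10 q10-y->q11 q11-x->q5 q11-y->q11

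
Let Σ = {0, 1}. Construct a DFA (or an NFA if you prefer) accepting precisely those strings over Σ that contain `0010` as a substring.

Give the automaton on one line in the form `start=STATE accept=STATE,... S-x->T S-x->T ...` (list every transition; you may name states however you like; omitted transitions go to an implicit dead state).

start=s0 accept=s4 s0-0->s1 s0-1->s0 s1-0->s2 s1-1->s0 s2-0->s2 s2-1->s3 s3-0->s4 s3-1->s0 s4-0->s4 s4-1->s4

Track how much of `0010` has been matched so far: state s0 is no progress, s4 is the absorbing accept state reached once `0010` has occurred. Intermediate states record partial matches; on a mismatch, fall back to the longest reusable overlap.
With 5 states:
        0   1  
>  s0   s1  s0 
   s1   s2  s0 
   s2   s2  s3 
   s3   s4  s0 
 * s4   s4  s4 
(> = start, * = accepting)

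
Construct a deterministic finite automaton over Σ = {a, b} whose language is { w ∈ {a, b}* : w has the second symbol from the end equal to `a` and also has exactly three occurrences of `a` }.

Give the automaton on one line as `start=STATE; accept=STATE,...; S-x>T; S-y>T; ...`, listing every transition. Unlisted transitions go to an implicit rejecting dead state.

start=s0; accept=s3,s6; s0-a>s1; s0-b>s0; s1-a>s2; s1-b>s1; s2-a>s3; s2-b>s4; s3-a>s5; s3-b>s6; s4-a>s7; s4-b>s4; s5-a>s5; s5-b>s5; s6-a>s5; s6-b>s5; s7-a>s5; s7-b>s6

Handle the two conditions separately and then intersect. The first has 7 states tracking the last 2 symbols read; the second has 5 states tracking the count of `a`s, saturating at 4. A product state is a pair (one from each), accepting exactly when both do. Equivalent product states are then merged.
8 states suffice.
        a   b  
>  s0   s1  s0 
   s1   s2  s1 
   s2   s3  s4 
 * s3   s5  s6 
   s4   s7  s4 
   s5   s5  s5 
 * s6   s5  s5 
   s7   s5  s6 
(> = start, * = accepting)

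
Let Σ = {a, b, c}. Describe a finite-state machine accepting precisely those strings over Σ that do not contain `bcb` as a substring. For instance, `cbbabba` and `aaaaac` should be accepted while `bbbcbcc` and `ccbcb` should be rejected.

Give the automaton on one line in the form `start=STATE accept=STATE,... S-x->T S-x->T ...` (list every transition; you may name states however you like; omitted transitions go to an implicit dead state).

start=q0 accept=q0,q1,q2 q0-a->q0 q0-b->q1 q0-c->q0 q1-a->q0 q1-b->q1 q1-c->q2 q2-a->q0 q2-b->q3 q2-c->q0 q3-a->q3 q3-b->q3 q3-c->q3

This is the complement of 'contains `bcb`'. Use the same substring-matching states — q0 through q3 holding how much of `bcb` has just been matched — but flip the accepting set: everything except the trap q3 accepts.
        a   b   c  
>* q0   q0  q1  q0 
 * q1   q0  q1  q2 
 * q2   q0  q3  q0 
   q3   q3  q3  q3 
(> = start, * = accepting)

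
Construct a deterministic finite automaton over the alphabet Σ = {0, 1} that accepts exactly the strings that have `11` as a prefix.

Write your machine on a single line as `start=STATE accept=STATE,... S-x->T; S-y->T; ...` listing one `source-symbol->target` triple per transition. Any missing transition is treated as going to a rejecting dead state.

Walk along `11` while the input agrees: from S0 take `1` to S1, and so on. Any deviation drops to the rejecting sink S3. Once S2 is reached the prefix is confirmed and every continuation is accepted.
4 states suffice.
        0   1  
>  S0   S3  S1 
   S1   S3  S2 
 * S2   S2  S2 
   S3   S3  S3 
(> = start, * = accepting)

start=S0; accept=S2; S0-0->S3; S0-1->S1; S1-0->S3; S1-1->S2; S2-0->S2; S2-1->S2; S3-0->S3; S3-1->S3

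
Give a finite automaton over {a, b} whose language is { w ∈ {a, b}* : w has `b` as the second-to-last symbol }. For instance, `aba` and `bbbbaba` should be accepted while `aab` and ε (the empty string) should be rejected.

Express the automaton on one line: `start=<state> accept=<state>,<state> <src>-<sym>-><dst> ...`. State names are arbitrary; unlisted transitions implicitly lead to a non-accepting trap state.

start=s0 accept=s5,s6 s0-a->s1 s0-b->s2 s1-a->s3 s1-b->s4 s2-a->s5 s2-b->s6 s3-a->s3 s3-b->s4 s4-a->s5 s4-b->s6 s5-a->s3 s5-b->s4 s6-a->s5 s6-b->s6

Because acceptance depends on a position counted from the end, the machine has to buffer the most recent 2 symbols. Make each state the string of the last up-to-2 symbols read; on input `x` shift the window left and append `x`. Accept when the buffered window has length 2 and begins with `b`.
A 7-state machine:
        a   b  
>  s0   s1  s2 
   s1   s3  s4 
   s2   s5  s6 
   s3   s3  s4 
   s4   s5  s6 
 * s5   s3  s4 
 * s6   s5  s6 
(> = start, * = accepting)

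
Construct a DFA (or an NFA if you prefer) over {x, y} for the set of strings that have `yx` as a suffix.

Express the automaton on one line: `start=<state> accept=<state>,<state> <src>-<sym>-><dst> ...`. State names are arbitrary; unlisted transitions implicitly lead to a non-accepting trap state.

start=q0 accept=q2 q0-x->q0 q0-y->q1 q1-x->q2 q1-y->q1 q2-x->q0 q2-y->q1

Remember how much of `yx` the current input suffix matches. State q0 means no match yet; q1 means the last symbol is `y`; q2 means the last 2 symbols are `yx`. Only q2 accepts. On a mismatch, fall back to the longest proper suffix that is still a prefix of `yx`.
        x   y  
>  q0   q0  q1 
   q1   q2  q1 
 * q2   q0  q1 
(> = start, * = accepting)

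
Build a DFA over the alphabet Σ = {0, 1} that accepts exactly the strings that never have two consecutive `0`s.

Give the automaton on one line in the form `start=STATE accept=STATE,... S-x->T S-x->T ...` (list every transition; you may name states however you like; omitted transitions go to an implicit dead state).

This is the complement of 'contains `00`'. Use the same substring-matching states — A through C holding how much of `00` has just been matched — but flip the accepting set: everything except the trap C accepts.
       0  1 
>* A   B  A 
 * B   C  A 
   C   C  C 
(> = start, * = accepting)

start=A accept=A,B A-0->B A-1->A B-0->C B-1->A C-0->C C-1->C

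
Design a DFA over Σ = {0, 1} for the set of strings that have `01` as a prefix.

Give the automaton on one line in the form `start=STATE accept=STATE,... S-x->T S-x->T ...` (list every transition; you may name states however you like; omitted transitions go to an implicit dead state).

start=S0 accept=S2 S0-0->S1 S0-1->S3 S1-0->S3 S1-1->S2 S2-0->S2 S2-1->S2 S3-0->S3 S3-1->S3

Walk along `01` while the input agrees: from S0 take `0` to S1, and so on. Any deviation drops to the rejecting sink S3. Once S2 is reached the prefix is confirmed and every continuation is accepted.
A 4-state machine:
        0   1  
>  S0   S1  S3 
   S1   S3  S2 
 * S2   S2  S2 
   S3   S3  S3 
(> = start, * = accepting)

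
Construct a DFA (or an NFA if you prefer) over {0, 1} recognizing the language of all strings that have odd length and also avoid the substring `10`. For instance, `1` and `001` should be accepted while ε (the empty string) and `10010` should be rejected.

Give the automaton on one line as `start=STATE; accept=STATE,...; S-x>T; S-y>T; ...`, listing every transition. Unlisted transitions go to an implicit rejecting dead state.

Build one automaton per condition and run them in lockstep. The first has 2 states tracking the input length modulo 2; the second has 3 states tracking partial matches of the forbidden pattern `10`. A product state is a pair (one from each), accepting exactly when both do.
With 6 states:
        0   1  
>  q0   q1  q2 
 * q1   q0  q3 
 * q2   q4  q3 
   q3   q5  q2 
   q4   q5  q5 
   q5   q4  q4 
(> = start, * = accepting)

start=q0; accept=q1,q2; q0-0>q1; q0-1>q2; q1-0>q0; q1-1>q3; q2-0>q4; q2-1>q3; q3-0>q5; q3-1>q2; q4-0>q5; q4-1>q5; q5-0>q4; q5-1>q4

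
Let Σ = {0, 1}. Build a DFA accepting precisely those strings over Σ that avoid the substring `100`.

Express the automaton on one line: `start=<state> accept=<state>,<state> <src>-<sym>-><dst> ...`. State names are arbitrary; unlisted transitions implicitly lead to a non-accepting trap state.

start=S0 accept=S0,S1,S2 S0-0->S0 S0-1->S1 S1-0->S2 S1-1->S1 S2-0->S3 S2-1->S1 S3-0->S3 S3-1->S3

Track partial matches of the forbidden pattern `100`. State S3 is a dead state reached once `100` has occurred; every other state accepts. S0 means no part of `100` is currently matched.
With 4 states:
        0   1  
>* S0   S0  S1 
 * S1   S2  S1 
 * S2   S3  S1 
   S3   S3  S3 
(> = start, * = accepting)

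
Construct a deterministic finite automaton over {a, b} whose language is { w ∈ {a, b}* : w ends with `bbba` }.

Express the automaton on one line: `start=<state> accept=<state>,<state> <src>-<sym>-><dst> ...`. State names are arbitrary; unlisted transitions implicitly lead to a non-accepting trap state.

Let each state record the length of the longest suffix of the input read so far that is also a prefix of `bbba`. s1 means the last symbol is `b`; s2 means the last 2 symbols are `bb`; s3 means the last 3 symbols are `bbb`; s4 means the last 4 symbols are `bbba`. Accept only at s4, where the string currently ends in `bbba`.
5 states suffice.
        a   b  
>  s0   s0  s1 
   s1   s0  s2 
   s2   s0  s3 
   s3   s4  s3 
 * s4   s0  s1 
(> = start, * = accepting)

start=s0 accept=s4 s0-a->s0 s0-b->s1 s1-a->s0 s1-b->s2 s2-a->s0 s2-b->s3 s3-a->s4 s3-b->s3 s4-a->s0 s4-b->s1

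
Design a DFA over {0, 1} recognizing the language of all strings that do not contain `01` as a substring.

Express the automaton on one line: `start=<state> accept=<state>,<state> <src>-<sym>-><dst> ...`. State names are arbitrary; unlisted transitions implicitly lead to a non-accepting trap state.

start=A accept=A,B A-0->B A-1->A B-0->B B-1->C C-0->C C-1->C

This is the complement of 'contains `01`'. Use the same substring-matching states — A through C holding how much of `01` has just been matched — but flip the accepting set: everything except the trap C accepts.
A 3-state machine:
       0  1 
>* A   B  A 
 * B   B  C 
   C   C  C 
(> = start, * = accepting)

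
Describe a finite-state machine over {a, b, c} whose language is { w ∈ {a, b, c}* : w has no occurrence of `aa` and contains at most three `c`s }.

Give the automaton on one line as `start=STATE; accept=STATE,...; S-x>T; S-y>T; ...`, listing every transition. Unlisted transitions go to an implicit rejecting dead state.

Run two small machines in parallel and take their product. The first has 3 states tracking partial matches of the forbidden pattern `aa`; the second has 5 states tracking the count of `c`s, saturating at 4. A product state is a pair (one from each), accepting exactly when both do.
15 states suffice.
          a    b    c  
>* q0     q1   q0   q2 
 * q1     q3   q0   q2 
 * q2     q4   q2   q5 
   q3     q3   q3   q6 
 * q4     q6   q2   q5 
 * q5     q7   q5   q8 
   q6     q6   q6   q9 
 * q7     q9   q5   q8 
 * q8    q10   q8  q11 
   q9     q9   q9  q12 
 * q10   q12   q8  q11 
   q11   q13  q11  q11 
   q12   q12  q12  q14 
   q13   q14  q11  q11 
   q14   q14  q14  q14 
(> = start, * = accepting)

start=q0; accept=q0,q1,q2,q4,q5,q7,q8,q10; q0-a>q1; q0-b>q0; q0-c>q2; q1-a>q3; q1-b>q0; q1-c>q2; q2-a>q4; q2-b>q2; q2-c>q5; q3-a>q3; q3-b>q3; q3-c>q6; q4-a>q6; q4-b>q2; q4-c>q5; q5-a>q7; q5-b>q5; q5-c>q8; q6-a>q6; q6-b>q6; q6-c>q9; q7-a>q9; q7-b>q5; q7-c>q8; q8-a>q10; q8-b>q8; q8-c>q11; q9-a>q9; q9-b>q9; q9-c>q12; q10-a>q12; q10-b>q8; q10-c>q11; q11-a>q13; q11-b>q11; q11-c>q11; q12-a>q12; q12-b>q12; q12-c>q14; q13-a>q14; q13-b>q11; q13-c>q11; q14-a>q14; q14-b>q14; q14-c>q14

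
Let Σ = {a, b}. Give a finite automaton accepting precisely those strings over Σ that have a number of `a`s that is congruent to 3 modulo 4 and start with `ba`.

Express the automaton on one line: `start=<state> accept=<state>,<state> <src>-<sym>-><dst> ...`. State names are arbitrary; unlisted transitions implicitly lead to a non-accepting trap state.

Run two small machines in parallel and take their product. The first has 4 states tracking the count of `a`s modulo 4; the second has 4 states tracking whether the input so far still matches the prefix `ba`. A product state is a pair (one from each), accepting exactly when both do.
        a   b  
>  q0   q1  q2 
   q1   q3  q1 
   q2   q4  q5 
   q3   q6  q3 
   q4   q7  q4 
   q5   q1  q5 
   q6   q5  q6 
   q7   q8  q7 
 * q8   q9  q8 
   q9   q4  q9 
(> = start, * = accepting)

start=q0 accept=q8 q0-a->q1 q0-b->q2 q1-a->q3 q1-b->q1 q2-a->q4 q2-b->q5 q3-a->q6 q3-b->q3 q4-a->q7 q4-b->q4 q5-a->q1 q5-b->q5 q6-a->q5 q6-b->q6 q7-a->q8 q7-b->q7 q8-a->q9 q8-b->q8 q9-a->q4 q9-b->q9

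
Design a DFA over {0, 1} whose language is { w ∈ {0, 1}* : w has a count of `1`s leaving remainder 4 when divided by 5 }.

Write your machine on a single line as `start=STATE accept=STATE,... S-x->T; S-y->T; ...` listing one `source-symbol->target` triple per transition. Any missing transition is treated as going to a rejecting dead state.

Keep the running count of `1`s modulo 5: each `1` advances along the cycle q0 → q1 → q2 → q3 → q4 → q0 while other symbols loop. Accept at q4.
A 5-state machine:
        0   1  
>  q0   q0  q1 
   q1   q1  q2 
   q2   q2  q3 
   q3   q3  q4 
 * q4   q4  q0 
(> = start, * = accepting)

start=q0; accept=q4; q0-0->q0; q0-1->q1; q1-0->q1; q1-1->q2; q2-0->q2; q2-1->q3; q3-0->q3; q3-1->q4; q4-0->q4; q4-1->q0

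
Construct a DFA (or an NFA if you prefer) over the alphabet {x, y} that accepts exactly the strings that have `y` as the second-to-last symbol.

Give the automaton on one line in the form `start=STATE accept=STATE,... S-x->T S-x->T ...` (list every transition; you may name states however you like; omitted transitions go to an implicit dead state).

start=S0 accept=S5,S6 S0-x->S1 S0-y->S2 S1-x->S3 S1-y->S4 S2-x->S5 S2-y->S6 S3-x->S3 S3-y->S4 S4-x->S5 S4-y->S6 S5-x->S3 S5-y->S4 S6-x->S5 S6-y->S6

Because acceptance depends on a position counted from the end, the machine has to buffer the most recent 2 symbols. Make each state the string of the last up-to-2 symbols read; on input `x` shift the window left and append `x`. Accept when the buffered window has length 2 and begins with `y`.
7 states suffice.
        x   y  
>  S0   S1  S2 
   S1   S3  S4 
   S2   S5  S6 
   S3   S3  S4 
   S4   S5  S6 
 * S5   S3  S4 
 * S6   S5  S6 
(> = start, * = accepting)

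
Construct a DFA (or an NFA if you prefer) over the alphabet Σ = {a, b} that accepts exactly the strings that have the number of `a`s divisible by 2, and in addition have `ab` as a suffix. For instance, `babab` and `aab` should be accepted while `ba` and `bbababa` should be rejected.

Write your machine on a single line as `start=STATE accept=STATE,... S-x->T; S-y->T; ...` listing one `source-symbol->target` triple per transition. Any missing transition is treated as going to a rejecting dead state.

Run two small machines in parallel and take their product. The first has 2 states tracking the count of `a`s modulo 2; the second has 3 states tracking how much of the suffix `ab` has currently been matched. A product state is a pair (one from each), accepting exactly when both do. Minimizing collapses redundant product states.
With 4 states:
        a   b  
>  s0   s1  s0 
   s1   s2  s1 
   s2   s1  s3 
 * s3   s1  s0 
(> = start, * = accepting)

start=s0; accept=s3; s0-a->s1; s0-b->s0; s1-a->s2; s1-b->s1; s2-a->s1; s2-b->s3; s3-a->s1; s3-b->s0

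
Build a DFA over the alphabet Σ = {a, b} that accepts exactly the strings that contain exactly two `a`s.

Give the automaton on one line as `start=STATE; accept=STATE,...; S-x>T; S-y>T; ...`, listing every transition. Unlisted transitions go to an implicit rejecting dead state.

Only the number of `a`s matters, and only up to 3. Make a chain q0 → q1 → q2 → q3 advanced by each `a` (with q3 absorbing); every other symbol self-loops. The accepting set is {q2}.
With 4 states:
        a   b  
>  q0   q1  q0 
   q1   q2  q1 
 * q2   q3  q2 
   q3   q3  q3 
(> = start, * = accepting)

start=q0; accept=q2; q0-a>q1; q0-b>q0; q1-a>q2; q1-b>q1; q2-a>q3; q2-b>q2; q3-a>q3; q3-b>q3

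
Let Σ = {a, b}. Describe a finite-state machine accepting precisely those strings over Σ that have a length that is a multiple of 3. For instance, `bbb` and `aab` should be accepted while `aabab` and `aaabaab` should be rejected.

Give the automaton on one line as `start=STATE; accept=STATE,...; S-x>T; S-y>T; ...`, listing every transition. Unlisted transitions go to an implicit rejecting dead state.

Count input length modulo 3: every symbol advances one step around the cycle q0 → q1 → q2 → q0. Accept at q0.
        a   b  
>* q0   q1  q1 
   q1   q2  q2 
   q2   q0  q0 
(> = start, * = accepting)

start=q0; accept=q0; q0-a>q1; q0-b>q1; q1-a>q2; q1-b>q2; q2-a>q0; q2-b>q0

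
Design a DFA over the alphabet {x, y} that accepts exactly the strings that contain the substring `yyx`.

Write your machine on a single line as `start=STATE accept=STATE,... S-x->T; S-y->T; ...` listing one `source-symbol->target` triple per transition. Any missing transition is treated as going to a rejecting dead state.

start=A; accept=D; A-x->A; A-y->B; B-x->A; B-y->C; C-x->D; C-y->C; D-x->D; D-y->D

States A..C record the length of the longest prefix of `yyx` that matches the current input suffix. Reaching D means `yyx` has been seen, and we stay there forever. Accept from D.
With 4 states:
       x  y 
>  A   A  B 
   B   A  C 
   C   D  C 
 * D   D  D 
(> = start, * = accepting)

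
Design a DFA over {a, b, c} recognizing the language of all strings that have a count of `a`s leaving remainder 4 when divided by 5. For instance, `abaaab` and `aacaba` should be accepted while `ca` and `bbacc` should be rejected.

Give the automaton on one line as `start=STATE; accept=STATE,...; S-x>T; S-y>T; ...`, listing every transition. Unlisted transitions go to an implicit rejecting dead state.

start=s0; accept=s4; s0-a>s1; s0-b>s0; s0-c>s0; s1-a>s2; s1-b>s1; s1-c>s1; s2-a>s3; s2-b>s2; s2-c>s2; s3-a>s4; s3-b>s3; s3-c>s3; s4-a>s0; s4-b>s4; s4-c>s4

The only thing that matters is how many `a`s have appeared, reduced mod 5. Use one state per residue: s0 for 0, …, s4 for 4. Reading `a` moves to the next residue; anything else stays put. s4 is accepting.
A 5-state machine:
        a   b   c  
>  s0   s1  s0  s0 
   s1   s2  s1  s1 
   s2   s3  s2  s2 
   s3   s4  s3  s3 
 * s4   s0  s4  s4 
(> = start, * = accepting)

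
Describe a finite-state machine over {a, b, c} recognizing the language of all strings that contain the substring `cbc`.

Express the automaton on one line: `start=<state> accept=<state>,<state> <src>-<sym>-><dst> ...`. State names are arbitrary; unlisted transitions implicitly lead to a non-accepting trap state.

start=q0 accept=q3 q0-a->q0 q0-b->q0 q0-c->q1 q1-a->q0 q1-b->q2 q1-c->q1 q2-a->q0 q2-b->q0 q2-c->q3 q3-a->q3 q3-b->q3 q3-c->q3

Track how much of `cbc` has been matched so far: state q0 is no progress, q3 is the absorbing accept state reached once `cbc` has occurred. Intermediate states record partial matches; on a mismatch, fall back to the longest reusable overlap.
With 4 states:
        a   b   c  
>  q0   q0  q0  q1 
   q1   q0  q2  q1 
   q2   q0  q0  q3 
 * q3   q3  q3  q3 
(> = start, * = accepting)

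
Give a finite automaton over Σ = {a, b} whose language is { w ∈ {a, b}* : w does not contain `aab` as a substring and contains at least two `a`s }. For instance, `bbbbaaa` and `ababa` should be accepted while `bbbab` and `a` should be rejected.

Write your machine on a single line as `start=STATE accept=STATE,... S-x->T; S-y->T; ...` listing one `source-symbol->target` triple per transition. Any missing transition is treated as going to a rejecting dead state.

Build one automaton per condition and run them in lockstep. One (4 states) tracks partial matches of the forbidden pattern `aab`; the other (4 states) tracks the count of `a`s, saturating at 3. Each combined state is a pair, one component from each; accept when both components accept. Minimizing collapses redundant product states.
A 7-state machine:
        a   b  
>  q0   q1  q0 
   q1   q2  q3 
 * q2   q2  q4 
   q3   q5  q3 
   q4   q4  q4 
 * q5   q2  q6 
 * q6   q5  q6 
(> = start, * = accepting)

start=q0; accept=q2,q5,q6; q0-a->q1; q0-b->q0; q1-a->q2; q1-b->q3; q2-a->q2; q2-b->q4; q3-a->q5; q3-b->q3; q4-a->q4; q4-b->q4; q5-a->q2; q5-b->q6; q6-a->q5; q6-b->q6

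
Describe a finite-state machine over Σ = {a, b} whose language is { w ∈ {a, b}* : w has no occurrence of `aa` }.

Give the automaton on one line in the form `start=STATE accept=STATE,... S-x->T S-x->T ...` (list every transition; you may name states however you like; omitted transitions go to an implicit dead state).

start=S0 accept=S0,S1 S0-a->S1 S0-b->S0 S1-a->S2 S1-b->S0 S2-a->S2 S2-b->S2

This is the complement of 'contains `aa`'. Use the same substring-matching states — S0 through S2 holding how much of `aa` has just been matched — but flip the accepting set: everything except the trap S2 accepts.
3 states suffice.
        a   b  
>* S0   S1  S0 
 * S1   S2  S0 
   S2   S2  S2 
(> = start, * = accepting)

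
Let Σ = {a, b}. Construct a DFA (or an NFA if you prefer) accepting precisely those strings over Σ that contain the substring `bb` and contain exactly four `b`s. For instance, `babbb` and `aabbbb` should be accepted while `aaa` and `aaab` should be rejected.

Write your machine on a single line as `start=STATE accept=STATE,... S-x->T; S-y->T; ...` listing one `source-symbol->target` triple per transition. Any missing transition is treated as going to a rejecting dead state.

start=q0; accept=q7; q0-a->q0; q0-b->q1; q1-a->q2; q1-b->q3; q2-a->q2; q2-b->q4; q3-a->q3; q3-b->q5; q4-a->q6; q4-b->q5; q5-a->q5; q5-b->q7; q6-a->q6; q6-b->q8; q7-a->q7; q7-b->q9; q8-a->q9; q8-b->q7; q9-a->q9; q9-b->q9

Build one automaton per condition and run them in lockstep. The first has 3 states tracking whether and how much of `bb` has been seen; the second has 6 states tracking the count of `b`s, saturating at 5. A product state is a pair (one from each), accepting exactly when both do. Minimizing collapses redundant product states.
With 10 states:
        a   b  
>  q0   q0  q1 
   q1   q2  q3 
   q2   q2  q4 
   q3   q3  q5 
   q4   q6  q5 
   q5   q5  q7 
   q6   q6  q8 
 * q7   q7  q9 
   q8   q9  q7 
   q9   q9  q9 
(> = start, * = accepting)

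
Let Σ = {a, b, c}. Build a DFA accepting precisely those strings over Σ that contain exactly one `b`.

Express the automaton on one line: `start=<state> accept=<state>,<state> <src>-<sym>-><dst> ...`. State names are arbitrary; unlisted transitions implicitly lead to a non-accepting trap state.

Count `b`s, saturating at 2: state S0 means no `b` yet, S1 means one `b` seen, S2 means more than one. Each `b` increments (capped at S2); other symbols loop. Accept from {S1}.
With 3 states:
        a   b   c  
>  S0   S0  S1  S0 
 * S1   S1  S2  S1 
   S2   S2  S2  S2 
(> = start, * = accepting)

start=S0 accept=S1 S0-a->S0 S0-b->S1 S0-c->S0 S1-a->S1 S1-b->S2 S1-c->S1 S2-a->S2 S2-b->S2 S2-c->S2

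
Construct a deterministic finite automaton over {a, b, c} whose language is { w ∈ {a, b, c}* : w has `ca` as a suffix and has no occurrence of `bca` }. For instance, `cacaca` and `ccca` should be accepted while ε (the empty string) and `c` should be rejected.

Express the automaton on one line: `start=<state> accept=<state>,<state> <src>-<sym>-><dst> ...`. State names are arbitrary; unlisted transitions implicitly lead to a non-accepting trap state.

start=s0 accept=s4 s0-a->s0 s0-b->s1 s0-c->s2 s1-a->s0 s1-b->s1 s1-c->s3 s2-a->s4 s2-b->s1 s2-c->s2 s3-a->s5 s3-b->s1 s3-c->s2 s4-a->s0 s4-b->s1 s4-c->s2 s5-a->s6 s5-b->s6 s5-c->s7 s6-a->s6 s6-b->s6 s6-c->s7 s7-a->s5 s7-b->s6 s7-c->s7

Build one automaton per condition and run them in lockstep. The first has 3 states tracking how much of the suffix `ca` has currently been matched; the second has 4 states tracking partial matches of the forbidden pattern `bca`. A product state is a pair (one from each), accepting exactly when both do.
        a   b   c  
>  s0   s0  s1  s2 
   s1   s0  s1  s3 
   s2   s4  s1  s2 
   s3   s5  s1  s2 
 * s4   s0  s1  s2 
   s5   s6  s6  s7 
   s6   s6  s6  s7 
   s7   s5  s6  s7 
(> = start, * = accepting)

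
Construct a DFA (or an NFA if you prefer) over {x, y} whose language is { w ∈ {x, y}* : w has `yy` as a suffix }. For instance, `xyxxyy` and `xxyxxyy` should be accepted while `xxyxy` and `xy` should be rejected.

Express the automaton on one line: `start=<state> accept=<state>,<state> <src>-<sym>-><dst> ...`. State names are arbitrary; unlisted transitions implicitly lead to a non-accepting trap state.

Remember how much of `yy` the current input suffix matches. State s0 means no match yet; s1 means the last symbol is `y`; s2 means the last 2 symbols are `yy`. Only s2 accepts. On a mismatch, fall back to the longest proper suffix that is still a prefix of `yy`.
With 3 states:
        x   y  
>  s0   s0  s1 
   s1   s0  s2 
 * s2   s0  s2 
(> = start, * = accepting)

start=s0 accept=s2 s0-x->s0 s0-y->s1 s1-x->s0 s1-y->s2 s2-x->s0 s2-y->s2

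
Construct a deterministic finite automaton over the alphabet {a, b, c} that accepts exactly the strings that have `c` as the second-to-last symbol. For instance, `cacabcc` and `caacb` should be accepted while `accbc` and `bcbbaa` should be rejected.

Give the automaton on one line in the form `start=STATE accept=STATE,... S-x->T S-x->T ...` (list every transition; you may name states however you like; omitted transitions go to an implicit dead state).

Because acceptance depends on a position counted from the end, the machine has to buffer the most recent 2 symbols. Make each state the string of the last up-to-2 symbols read; on input `x` shift the window left and append `x`. Accept when the buffered window has length 2 and begins with `c`.
A 13-state machine:
          a    b    c  
>  q0     q1   q2   q3 
   q1     q4   q5   q6 
   q2     q7   q8   q9 
   q3    q10  q11  q12 
   q4     q4   q5   q6 
   q5     q7   q8   q9 
   q6    q10  q11  q12 
   q7     q4   q5   q6 
   q8     q7   q8   q9 
   q9    q10  q11  q12 
 * q10    q4   q5   q6 
 * q11    q7   q8   q9 
 * q12   q10  q11  q12 
(> = start, * = accepting)

start=q0 accept=q10,q11,q12 q0-a->q1 q0-b->q2 q0-c->q3 q1-a->q4 q1-b->q5 q1-c->q6 q2-a->q7 q2-b->q8 q2-c->q9 q3-a->q10 q3-b->q11 q3-c->q12 q4-a->q4 q4-b->q5 q4-c->q6 q5-a->q7 q5-b->q8 q5-c->q9 q6-a->q10 q6-b->q11 q6-c->q12 q7-a->q4 q7-b->q5 q7-c->q6 q8-a->q7 q8-b->q8 q8-c->q9 q9-a->q10 q9-b->q11 q9-c->q12 q10-a->q4 q10-b->q5 q10-c->q6 q11-a->q7 q11-b->q8 q11-c->q9 q12-a->q10 q12-b->q11 q12-c->q12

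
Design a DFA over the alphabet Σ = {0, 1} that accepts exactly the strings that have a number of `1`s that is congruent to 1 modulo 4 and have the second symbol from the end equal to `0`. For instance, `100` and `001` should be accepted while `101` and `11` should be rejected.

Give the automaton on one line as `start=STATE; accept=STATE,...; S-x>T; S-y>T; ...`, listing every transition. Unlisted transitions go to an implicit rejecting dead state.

start=S0; accept=S3,S6; S0-0>S1; S0-1>S2; S1-0>S1; S1-1>S3; S2-0>S4; S2-1>S5; S3-0>S4; S3-1>S5; S4-0>S6; S4-1>S5; S5-0>S5; S5-1>S7; S6-0>S6; S6-1>S5; S7-0>S7; S7-1>S0

Build one automaton per condition and run them in lockstep. One (4 states) tracks the count of `1`s modulo 4; the other (7 states) tracks the last 2 symbols read. Each combined state is a pair, one component from each; accept when both components accept. After merging equivalent states the machine shrinks.
With 8 states:
        0   1  
>  S0   S1  S2 
   S1   S1  S3 
   S2   S4  S5 
 * S3   S4  S5 
   S4   S6  S5 
   S5   S5  S7 
 * S6   S6  S5 
   S7   S7  S0 
(> = start, * = accepting)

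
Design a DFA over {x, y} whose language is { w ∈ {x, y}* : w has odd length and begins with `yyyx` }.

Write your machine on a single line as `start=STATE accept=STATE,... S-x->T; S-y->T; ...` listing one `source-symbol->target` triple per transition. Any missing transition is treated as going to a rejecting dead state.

Build one automaton per condition and run them in lockstep. The first has 2 states tracking the input length modulo 2; the second has 6 states tracking whether the input so far still matches the prefix `yyyx`. A product state is a pair (one from each), accepting exactly when both do. Equivalent product states are then merged.
       x  y 
>  A   B  C 
   B   B  B 
   C   B  D 
   D   B  E 
   E   F  B 
   F   G  G 
 * G   F  F 
(> = start, * = accepting)

start=A; accept=G; A-x->B; A-y->C; B-x->B; B-y->B; C-x->B; C-y->D; D-x->B; D-y->E; E-x->F; E-y->B; F-x->G; F-y->G; G-x->F; G-y->F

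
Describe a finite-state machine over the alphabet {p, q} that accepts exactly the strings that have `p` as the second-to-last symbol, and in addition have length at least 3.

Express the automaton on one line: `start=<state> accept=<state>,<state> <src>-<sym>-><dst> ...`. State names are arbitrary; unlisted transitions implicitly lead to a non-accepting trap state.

start=A accept=H,I,L,M A-p->B A-q->C B-p->D B-q->E C-p->F C-q->G D-p->H D-q->I E-p->J E-q->K F-p->H F-q->I G-p->J G-q->K H-p->L H-q->M I-p->N I-q->O J-p->L J-q->M K-p->N K-q->O L-p->L L-q->M M-p->N M-q->O N-p->L N-q->M O-p->N O-q->O

Handle the two conditions separately and then intersect. One (7 states) tracks the last 2 symbols read; the other (5 states) tracks the input length, saturating at 4. Each combined state is a pair, one component from each; accept when both components accept.
       p  q 
>  A   B  C 
   B   D  E 
   C   F  G 
   D   H  I 
   E   J  K 
   F   H  I 
   G   J  K 
 * H   L  M 
 * I   N  O 
   J   L  M 
   K   N  O 
 * L   L  M 
 * M   N  O 
   N   L  M 
   O   N  O 
(> = start, * = accepting)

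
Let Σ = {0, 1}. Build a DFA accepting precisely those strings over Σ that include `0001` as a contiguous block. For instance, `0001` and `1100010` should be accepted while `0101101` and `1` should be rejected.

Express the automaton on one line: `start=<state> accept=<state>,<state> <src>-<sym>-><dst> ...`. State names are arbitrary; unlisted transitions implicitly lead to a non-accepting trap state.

start=q0 accept=q4 q0-0->q1 q0-1->q0 q1-0->q2 q1-1->q0 q2-0->q3 q2-1->q0 q3-0->q3 q3-1->q4 q4-0->q4 q4-1->q4

States q0..q3 record the length of the longest prefix of `0001` that matches the current input suffix. Reaching q4 means `0001` has been seen, and we stay there forever. Accept from q4.
5 states suffice.
        0   1  
>  q0   q1  q0 
   q1   q2  q0 
   q2   q3  q0 
   q3   q3  q4 
 * q4   q4  q4 
(> = start, * = accepting)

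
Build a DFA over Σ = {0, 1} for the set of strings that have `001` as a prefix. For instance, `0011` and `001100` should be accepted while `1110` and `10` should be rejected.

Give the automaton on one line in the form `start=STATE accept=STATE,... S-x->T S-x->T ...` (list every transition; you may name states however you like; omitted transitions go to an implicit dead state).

Walk along `001` while the input agrees: from A take `0` to B, and so on. Any deviation drops to the rejecting sink E. Once D is reached the prefix is confirmed and every continuation is accepted.
5 states suffice.
       0  1 
>  A   B  E 
   B   C  E 
   C   E  D 
 * D   D  D 
   E   E  E 
(> = start, * = accepting)

start=A accept=D A-0->B A-1->E B-0->C B-1->E C-0->E C-1->D D-0->D D-1->D E-0->E E-1->E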